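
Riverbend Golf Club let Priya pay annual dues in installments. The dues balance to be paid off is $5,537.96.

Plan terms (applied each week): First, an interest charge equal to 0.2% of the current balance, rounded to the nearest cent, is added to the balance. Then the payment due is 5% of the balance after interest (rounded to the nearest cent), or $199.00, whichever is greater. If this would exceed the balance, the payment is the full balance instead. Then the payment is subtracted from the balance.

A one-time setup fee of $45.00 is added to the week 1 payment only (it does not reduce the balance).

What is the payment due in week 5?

$227.80

Week 1: opening $5,537.96; interest $11.08 → $5,549.04; payment $277.45 (+ $45.00 fee); balance $5,271.59
Week 2: opening $5,271.59; interest $10.54 → $5,282.13; payment $264.11; balance $5,018.02
Week 3: opening $5,018.02; interest $10.04 → $5,028.06; payment $251.40; balance $4,776.66
Week 4: opening $4,776.66; interest $9.55 → $4,786.21; payment $239.31; balance $4,546.90
Week 5: opening $4,546.90; interest $9.09 → $4,555.99; payment $227.80; balance $4,328.19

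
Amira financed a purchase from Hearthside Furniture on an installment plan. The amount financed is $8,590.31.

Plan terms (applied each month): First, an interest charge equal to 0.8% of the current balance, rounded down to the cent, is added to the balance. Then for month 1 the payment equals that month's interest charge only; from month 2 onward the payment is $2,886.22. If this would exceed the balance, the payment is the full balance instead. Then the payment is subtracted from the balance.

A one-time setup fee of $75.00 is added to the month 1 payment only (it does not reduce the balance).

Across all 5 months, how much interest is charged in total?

Month 1: $8,590.31 +$68.72 interest = $8,659.03; pay $68.72 (+ $75.00 fee) → $8,590.31
Month 2: $8,590.31 +$68.72 interest = $8,659.03; pay $2,886.22 → $5,772.81
Month 3: $5,772.81 +$46.18 interest = $5,818.99; pay $2,886.22 → $2,932.77
Month 4: $2,932.77 +$23.46 interest = $2,956.23; pay $2,886.22 → $70.01
Month 5: $70.01 +$0.56 interest = $70.57; pay $70.57 → $0.00
Total interest: $68.72 + $68.72 + $46.18 + $23.46 + $0.56 = $207.64

$207.64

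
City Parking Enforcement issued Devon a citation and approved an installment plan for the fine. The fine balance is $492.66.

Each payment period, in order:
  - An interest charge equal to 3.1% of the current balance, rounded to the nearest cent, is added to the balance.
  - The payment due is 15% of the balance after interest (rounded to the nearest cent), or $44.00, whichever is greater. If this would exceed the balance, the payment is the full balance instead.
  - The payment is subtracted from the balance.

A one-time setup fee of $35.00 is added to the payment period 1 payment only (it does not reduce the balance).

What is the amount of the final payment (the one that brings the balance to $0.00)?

Payment period 1: opening $492.66; interest $15.27 → $507.93; payment $76.19 (+ $35.00 fee); balance $431.74
Payment period 2: opening $431.74; interest $13.38 → $445.12; payment $66.77; balance $378.35
Payment period 3: opening $378.35; interest $11.73 → $390.08; payment $58.51; balance $331.57
Payment period 4: opening $331.57; interest $10.28 → $341.85; payment $51.28; balance $290.57
Payment period 5: opening $290.57; interest $9.01 → $299.58; payment $44.94; balance $254.64
Payment period 6: opening $254.64; interest $7.89 → $262.53; payment $44.00; balance $218.53
Payment period 7: opening $218.53; interest $6.77 → $225.30; payment $44.00; balance $181.30
Payment period 8: opening $181.30; interest $5.62 → $186.92; payment $44.00; balance $142.92
Payment period 9: opening $142.92; interest $4.43 → $147.35; payment $44.00; balance $103.35
Payment period 10: opening $103.35; interest $3.20 → $106.55; payment $44.00; balance $62.55
Payment period 11: opening $62.55; interest $1.94 → $64.49; payment $44.00; balance $20.49
Payment period 12: opening $20.49; interest $0.64 → $21.13; payment $21.13; balance $0.00

$21.13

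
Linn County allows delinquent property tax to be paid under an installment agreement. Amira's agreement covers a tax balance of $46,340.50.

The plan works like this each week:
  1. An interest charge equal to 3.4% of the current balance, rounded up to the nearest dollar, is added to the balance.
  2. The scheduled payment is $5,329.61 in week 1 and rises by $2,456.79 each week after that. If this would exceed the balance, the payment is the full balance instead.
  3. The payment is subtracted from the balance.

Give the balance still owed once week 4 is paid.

Week 1: opening $46,340.50; interest $1,576.00 → $47,916.50; payment $5,329.61; balance $42,586.89
Week 2: opening $42,586.89; interest $1,448.00 → $44,034.89; payment $7,786.40; balance $36,248.49
Week 3: opening $36,248.49; interest $1,233.00 → $37,481.49; payment $10,243.19; balance $27,238.30
Week 4: opening $27,238.30; interest $927.00 → $28,165.30; payment $12,699.98; balance $15,465.32

$15,465.32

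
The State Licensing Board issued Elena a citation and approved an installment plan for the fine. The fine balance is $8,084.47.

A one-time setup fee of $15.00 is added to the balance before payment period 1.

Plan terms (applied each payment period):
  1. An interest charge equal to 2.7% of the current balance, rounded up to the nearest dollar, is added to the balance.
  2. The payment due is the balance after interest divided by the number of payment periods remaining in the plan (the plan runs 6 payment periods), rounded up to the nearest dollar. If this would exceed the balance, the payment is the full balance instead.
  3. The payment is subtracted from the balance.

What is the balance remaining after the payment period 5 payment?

$1,542.47

Payment period 1: $8,099.47 +$219.00 interest = $8,318.47; pay $1,387.00 → $6,931.47
Payment period 2: $6,931.47 +$188.00 interest = $7,119.47; pay $1,424.00 → $5,695.47
Payment period 3: $5,695.47 +$154.00 interest = $5,849.47; pay $1,463.00 → $4,386.47
Payment period 4: $4,386.47 +$119.00 interest = $4,505.47; pay $1,502.00 → $3,003.47
Payment period 5: $3,003.47 +$82.00 interest = $3,085.47; pay $1,543.00 → $1,542.47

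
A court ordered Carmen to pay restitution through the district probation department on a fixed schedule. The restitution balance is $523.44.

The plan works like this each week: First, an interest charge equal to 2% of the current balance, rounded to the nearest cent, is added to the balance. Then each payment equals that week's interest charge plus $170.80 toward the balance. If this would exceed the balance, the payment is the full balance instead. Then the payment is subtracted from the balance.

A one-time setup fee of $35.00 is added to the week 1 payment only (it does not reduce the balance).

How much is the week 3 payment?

Week 1: $523.44 +$10.47 interest = $533.91; pay $181.27 (+ $35.00 fee) → $352.64
Week 2: $352.64 +$7.05 interest = $359.69; pay $177.85 → $181.84
Week 3: $181.84 +$3.64 interest = $185.48; pay $174.44 → $11.04

$174.44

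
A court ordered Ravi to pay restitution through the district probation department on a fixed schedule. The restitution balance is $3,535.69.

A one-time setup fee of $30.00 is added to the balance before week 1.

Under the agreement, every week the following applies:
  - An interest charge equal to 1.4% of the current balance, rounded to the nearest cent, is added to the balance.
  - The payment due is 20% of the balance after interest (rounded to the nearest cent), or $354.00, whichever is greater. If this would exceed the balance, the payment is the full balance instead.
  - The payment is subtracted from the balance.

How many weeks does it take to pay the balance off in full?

9

Week 1: opening $3,565.69; interest $49.92 → $3,615.61; payment $723.12; balance $2,892.49
Week 2: opening $2,892.49; interest $40.49 → $2,932.98; payment $586.60; balance $2,346.38
Week 3: opening $2,346.38; interest $32.85 → $2,379.23; payment $475.85; balance $1,903.38
Week 4: opening $1,903.38; interest $26.65 → $1,930.03; payment $386.01; balance $1,544.02
Week 5: opening $1,544.02; interest $21.62 → $1,565.64; payment $354.00; balance $1,211.64
Week 6: opening $1,211.64; interest $16.96 → $1,228.60; payment $354.00; balance $874.60
Week 7: opening $874.60; interest $12.24 → $886.84; payment $354.00; balance $532.84
Week 8: opening $532.84; interest $7.46 → $540.30; payment $354.00; balance $186.30
Week 9: opening $186.30; interest $2.61 → $188.91; payment $188.91; balance $0.00
Balance reaches $0.00 in week 9.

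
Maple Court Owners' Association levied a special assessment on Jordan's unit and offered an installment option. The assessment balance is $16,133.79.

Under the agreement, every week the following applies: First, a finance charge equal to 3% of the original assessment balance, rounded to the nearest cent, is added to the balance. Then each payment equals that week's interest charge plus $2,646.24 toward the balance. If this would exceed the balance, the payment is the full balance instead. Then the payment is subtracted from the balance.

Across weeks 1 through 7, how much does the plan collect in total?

$19,521.86

# | Opening | Interest | Payment | End bal
1 | $16,133.79 | $484.01 | $3,130.25 | $13,487.55
2 | $13,487.55 | $484.01 | $3,130.25 | $10,841.31
3 | $10,841.31 | $484.01 | $3,130.25 | $8,195.07
4 | $8,195.07 | $484.01 | $3,130.25 | $5,548.83
5 | $5,548.83 | $484.01 | $3,130.25 | $2,902.59
6 | $2,902.59 | $484.01 | $3,130.25 | $256.35
7 | $256.35 | $484.01 | $740.36 | $0.00
Total paid: $19,521.86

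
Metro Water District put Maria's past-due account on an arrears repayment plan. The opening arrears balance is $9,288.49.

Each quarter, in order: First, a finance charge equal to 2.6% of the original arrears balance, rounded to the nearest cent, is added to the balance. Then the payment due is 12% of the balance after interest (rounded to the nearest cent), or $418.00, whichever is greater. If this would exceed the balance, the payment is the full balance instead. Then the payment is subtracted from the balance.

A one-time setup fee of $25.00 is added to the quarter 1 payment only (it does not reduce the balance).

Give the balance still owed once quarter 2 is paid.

$7,592.54

# | Opening | Interest | Payment | Fee | End bal
1 | $9,288.49 | $241.50 | $1,143.60 | $25.00 | $8,386.39
2 | $8,386.39 | $241.50 | $1,035.35 | — | $7,592.54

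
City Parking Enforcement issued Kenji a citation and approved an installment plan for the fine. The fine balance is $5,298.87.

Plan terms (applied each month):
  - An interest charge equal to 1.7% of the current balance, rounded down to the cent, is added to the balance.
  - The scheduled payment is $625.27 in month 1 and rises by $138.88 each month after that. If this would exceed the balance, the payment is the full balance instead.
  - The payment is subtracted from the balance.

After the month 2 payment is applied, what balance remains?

$4,080.51

# | Opening | Interest | Payment | End bal
1 | $5,298.87 | $90.08 | $625.27 | $4,763.68
2 | $4,763.68 | $80.98 | $764.15 | $4,080.51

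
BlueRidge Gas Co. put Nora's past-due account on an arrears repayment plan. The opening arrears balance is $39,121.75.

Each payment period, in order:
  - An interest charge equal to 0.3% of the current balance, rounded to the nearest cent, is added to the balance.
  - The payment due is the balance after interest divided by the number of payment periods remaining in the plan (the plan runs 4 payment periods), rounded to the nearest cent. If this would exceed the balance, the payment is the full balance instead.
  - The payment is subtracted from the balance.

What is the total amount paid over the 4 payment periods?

Payment period 1: opening $39,121.75; interest $117.37 → $39,239.12; payment $9,809.78; balance $29,429.34
Payment period 2: opening $29,429.34; interest $88.29 → $29,517.63; payment $9,839.21; balance $19,678.42
Payment period 3: opening $19,678.42; interest $59.04 → $19,737.46; payment $9,868.73; balance $9,868.73
Payment period 4: opening $9,868.73; interest $29.61 → $9,898.34; payment $9,898.34; balance $0.00
Total paid: $39,416.06

$39,416.06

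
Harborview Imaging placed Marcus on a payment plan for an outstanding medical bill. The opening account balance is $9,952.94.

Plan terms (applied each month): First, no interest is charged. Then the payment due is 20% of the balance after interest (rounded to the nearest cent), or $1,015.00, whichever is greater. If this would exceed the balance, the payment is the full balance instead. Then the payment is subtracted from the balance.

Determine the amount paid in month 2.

Month 1: opening $9,952.94; payment $1,990.59; balance $7,962.35
Month 2: opening $7,962.35; payment $1,592.47; balance $6,369.88

$1,592.47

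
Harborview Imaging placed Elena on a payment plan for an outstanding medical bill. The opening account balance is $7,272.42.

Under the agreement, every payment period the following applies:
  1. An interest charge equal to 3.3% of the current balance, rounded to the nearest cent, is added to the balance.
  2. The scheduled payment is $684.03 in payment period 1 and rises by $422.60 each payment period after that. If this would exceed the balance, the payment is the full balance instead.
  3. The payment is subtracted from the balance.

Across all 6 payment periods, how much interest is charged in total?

$924.32

Payment period 1: $7,272.42 +$239.99 interest = $7,512.41; pay $684.03 → $6,828.38
Payment period 2: $6,828.38 +$225.34 interest = $7,053.72; pay $1,106.63 → $5,947.09
Payment period 3: $5,947.09 +$196.25 interest = $6,143.34; pay $1,529.23 → $4,614.11
Payment period 4: $4,614.11 +$152.27 interest = $4,766.38; pay $1,951.83 → $2,814.55
Payment period 5: $2,814.55 +$92.88 interest = $2,907.43; pay $2,374.43 → $533.00
Payment period 6: $533.00 +$17.59 interest = $550.59; pay $550.59 → $0.00
Total interest: $239.99 + $225.34 + $196.25 + $152.27 + $92.88 + $17.59 = $924.32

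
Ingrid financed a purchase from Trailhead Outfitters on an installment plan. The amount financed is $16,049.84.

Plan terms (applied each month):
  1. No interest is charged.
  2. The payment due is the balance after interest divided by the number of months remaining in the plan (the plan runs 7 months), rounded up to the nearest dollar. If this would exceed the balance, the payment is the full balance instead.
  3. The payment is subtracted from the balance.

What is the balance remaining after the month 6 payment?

Month 1: $16,049.84 − $2,293.00 → $13,756.84
Month 2: $13,756.84 − $2,293.00 → $11,463.84
Month 3: $11,463.84 − $2,293.00 → $9,170.84
Month 4: $9,170.84 − $2,293.00 → $6,877.84
Month 5: $6,877.84 − $2,293.00 → $4,584.84
Month 6: $4,584.84 − $2,293.00 → $2,291.84

$2,291.84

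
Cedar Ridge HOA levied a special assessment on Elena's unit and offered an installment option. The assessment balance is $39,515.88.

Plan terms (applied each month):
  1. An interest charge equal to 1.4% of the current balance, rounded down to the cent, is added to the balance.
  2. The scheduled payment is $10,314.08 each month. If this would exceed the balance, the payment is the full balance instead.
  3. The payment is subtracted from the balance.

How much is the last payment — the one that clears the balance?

Month 1: opening $39,515.88; interest $553.22 → $40,069.10; payment $10,314.08; balance $29,755.02
Month 2: opening $29,755.02; interest $416.57 → $30,171.59; payment $10,314.08; balance $19,857.51
Month 3: opening $19,857.51; interest $278.00 → $20,135.51; payment $10,314.08; balance $9,821.43
Month 4: opening $9,821.43; interest $137.50 → $9,958.93; payment $9,958.93; balance $0.00

$9,958.93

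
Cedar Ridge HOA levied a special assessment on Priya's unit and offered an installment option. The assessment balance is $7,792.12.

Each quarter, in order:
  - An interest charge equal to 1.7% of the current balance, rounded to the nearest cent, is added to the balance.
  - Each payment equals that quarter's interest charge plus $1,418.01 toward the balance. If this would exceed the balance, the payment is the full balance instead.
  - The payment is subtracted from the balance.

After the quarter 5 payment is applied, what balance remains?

Quarter 1: $7,792.12 +$132.47 interest = $7,924.59; pay $1,550.48 → $6,374.11
Quarter 2: $6,374.11 +$108.36 interest = $6,482.47; pay $1,526.37 → $4,956.10
Quarter 3: $4,956.10 +$84.25 interest = $5,040.35; pay $1,502.26 → $3,538.09
Quarter 4: $3,538.09 +$60.15 interest = $3,598.24; pay $1,478.16 → $2,120.08
Quarter 5: $2,120.08 +$36.04 interest = $2,156.12; pay $1,454.05 → $702.07

$702.07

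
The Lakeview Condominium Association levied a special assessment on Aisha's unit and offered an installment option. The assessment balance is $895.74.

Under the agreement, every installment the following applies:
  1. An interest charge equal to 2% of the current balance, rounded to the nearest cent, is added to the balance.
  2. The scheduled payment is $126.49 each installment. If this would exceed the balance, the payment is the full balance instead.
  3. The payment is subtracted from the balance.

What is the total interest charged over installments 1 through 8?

Installment 1: opening $895.74; interest $17.91 → $913.65; payment $126.49; balance $787.16
Installment 2: opening $787.16; interest $15.74 → $802.90; payment $126.49; balance $676.41
Installment 3: opening $676.41; interest $13.53 → $689.94; payment $126.49; balance $563.45
Installment 4: opening $563.45; interest $11.27 → $574.72; payment $126.49; balance $448.23
Installment 5: opening $448.23; interest $8.96 → $457.19; payment $126.49; balance $330.70
Installment 6: opening $330.70; interest $6.61 → $337.31; payment $126.49; balance $210.82
Installment 7: opening $210.82; interest $4.22 → $215.04; payment $126.49; balance $88.55
Installment 8: opening $88.55; interest $1.77 → $90.32; payment $90.32; balance $0.00
Total interest: $17.91 + $15.74 + $13.53 + $11.27 + $8.96 + $6.61 + $4.22 + $1.77 = $80.01

$80.01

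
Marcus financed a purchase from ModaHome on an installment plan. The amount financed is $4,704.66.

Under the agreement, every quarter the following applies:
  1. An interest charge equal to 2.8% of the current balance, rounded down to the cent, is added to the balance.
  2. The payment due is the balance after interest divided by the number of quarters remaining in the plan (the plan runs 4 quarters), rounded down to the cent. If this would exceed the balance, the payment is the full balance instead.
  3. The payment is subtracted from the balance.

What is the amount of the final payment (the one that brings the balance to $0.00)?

$1,313.53

Quarter 1: opening $4,704.66; interest $131.73 → $4,836.39; payment $1,209.09; balance $3,627.30
Quarter 2: opening $3,627.30; interest $101.56 → $3,728.86; payment $1,242.95; balance $2,485.91
Quarter 3: opening $2,485.91; interest $69.60 → $2,555.51; payment $1,277.75; balance $1,277.76
Quarter 4: opening $1,277.76; interest $35.77 → $1,313.53; payment $1,313.53; balance $0.00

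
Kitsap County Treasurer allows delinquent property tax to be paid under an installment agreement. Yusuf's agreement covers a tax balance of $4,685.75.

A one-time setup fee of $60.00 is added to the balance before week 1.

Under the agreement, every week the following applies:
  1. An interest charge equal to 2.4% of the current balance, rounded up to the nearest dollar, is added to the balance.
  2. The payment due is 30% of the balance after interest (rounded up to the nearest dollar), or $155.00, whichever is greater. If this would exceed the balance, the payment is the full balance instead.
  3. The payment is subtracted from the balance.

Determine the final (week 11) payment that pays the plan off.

Week 1: $4,745.75 +$114.00 interest = $4,859.75; pay $1,458.00 → $3,401.75
Week 2: $3,401.75 +$82.00 interest = $3,483.75; pay $1,046.00 → $2,437.75
Week 3: $2,437.75 +$59.00 interest = $2,496.75; pay $750.00 → $1,746.75
Week 4: $1,746.75 +$42.00 interest = $1,788.75; pay $537.00 → $1,251.75
Week 5: $1,251.75 +$31.00 interest = $1,282.75; pay $385.00 → $897.75
Week 6: $897.75 +$22.00 interest = $919.75; pay $276.00 → $643.75
Week 7: $643.75 +$16.00 interest = $659.75; pay $198.00 → $461.75
Week 8: $461.75 +$12.00 interest = $473.75; pay $155.00 → $318.75
Week 9: $318.75 +$8.00 interest = $326.75; pay $155.00 → $171.75
Week 10: $171.75 +$5.00 interest = $176.75; pay $155.00 → $21.75
Week 11: $21.75 +$1.00 interest = $22.75; pay $22.75 → $0.00

$22.75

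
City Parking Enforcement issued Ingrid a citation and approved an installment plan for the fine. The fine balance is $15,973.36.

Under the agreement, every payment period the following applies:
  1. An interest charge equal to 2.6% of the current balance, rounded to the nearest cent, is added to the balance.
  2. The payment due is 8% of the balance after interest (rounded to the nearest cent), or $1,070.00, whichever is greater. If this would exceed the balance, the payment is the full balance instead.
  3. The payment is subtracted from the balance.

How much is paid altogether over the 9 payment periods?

# | Opening | Interest | Payment | End bal
1 | $15,973.36 | $415.31 | $1,311.09 | $15,077.58
2 | $15,077.58 | $392.02 | $1,237.57 | $14,232.03
3 | $14,232.03 | $370.03 | $1,168.16 | $13,433.90
4 | $13,433.90 | $349.28 | $1,102.65 | $12,680.53
5 | $12,680.53 | $329.69 | $1,070.00 | $11,940.22
6 | $11,940.22 | $310.45 | $1,070.00 | $11,180.67
7 | $11,180.67 | $290.70 | $1,070.00 | $10,401.37
8 | $10,401.37 | $270.44 | $1,070.00 | $9,601.81
9 | $9,601.81 | $249.65 | $1,070.00 | $8,781.46
Total paid: $10,169.47

$10,169.47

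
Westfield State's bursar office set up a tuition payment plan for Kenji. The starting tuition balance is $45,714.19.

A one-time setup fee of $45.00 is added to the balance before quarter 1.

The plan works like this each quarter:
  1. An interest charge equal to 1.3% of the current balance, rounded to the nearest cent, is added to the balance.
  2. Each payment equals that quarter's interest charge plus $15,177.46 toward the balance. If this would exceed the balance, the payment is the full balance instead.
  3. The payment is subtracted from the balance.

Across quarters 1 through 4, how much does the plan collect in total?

$46,954.83

Quarter 1: opening $45,759.19; interest $594.87 → $46,354.06; payment $15,772.33; balance $30,581.73
Quarter 2: opening $30,581.73; interest $397.56 → $30,979.29; payment $15,575.02; balance $15,404.27
Quarter 3: opening $15,404.27; interest $200.26 → $15,604.53; payment $15,377.72; balance $226.81
Quarter 4: opening $226.81; interest $2.95 → $229.76; payment $229.76; balance $0.00
Total paid: $46,954.83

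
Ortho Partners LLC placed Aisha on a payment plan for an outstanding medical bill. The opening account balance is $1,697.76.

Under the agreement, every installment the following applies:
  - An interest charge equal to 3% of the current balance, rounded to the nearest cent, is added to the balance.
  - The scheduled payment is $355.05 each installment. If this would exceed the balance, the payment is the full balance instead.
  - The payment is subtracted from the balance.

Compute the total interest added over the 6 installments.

Installment 1: opening $1,697.76; interest $50.93 → $1,748.69; payment $355.05; balance $1,393.64
Installment 2: opening $1,393.64; interest $41.81 → $1,435.45; payment $355.05; balance $1,080.40
Installment 3: opening $1,080.40; interest $32.41 → $1,112.81; payment $355.05; balance $757.76
Installment 4: opening $757.76; interest $22.73 → $780.49; payment $355.05; balance $425.44
Installment 5: opening $425.44; interest $12.76 → $438.20; payment $355.05; balance $83.15
Installment 6: opening $83.15; interest $2.49 → $85.64; payment $85.64; balance $0.00
Total interest: $50.93 + $41.81 + $32.41 + $22.73 + $12.76 + $2.49 = $163.13

$163.13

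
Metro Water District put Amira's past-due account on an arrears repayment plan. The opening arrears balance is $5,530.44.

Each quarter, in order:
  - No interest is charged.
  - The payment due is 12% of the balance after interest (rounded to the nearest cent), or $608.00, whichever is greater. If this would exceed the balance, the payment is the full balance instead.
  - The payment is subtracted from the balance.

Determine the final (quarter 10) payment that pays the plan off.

Quarter 1: $5,530.44 − $663.65 → $4,866.79
Quarter 2: $4,866.79 − $608.00 → $4,258.79
Quarter 3: $4,258.79 − $608.00 → $3,650.79
Quarter 4: $3,650.79 − $608.00 → $3,042.79
Quarter 5: $3,042.79 − $608.00 → $2,434.79
Quarter 6: $2,434.79 − $608.00 → $1,826.79
Quarter 7: $1,826.79 − $608.00 → $1,218.79
Quarter 8: $1,218.79 − $608.00 → $610.79
Quarter 9: $610.79 − $608.00 → $2.79
Quarter 10: $2.79 − $2.79 → $0.00

$2.79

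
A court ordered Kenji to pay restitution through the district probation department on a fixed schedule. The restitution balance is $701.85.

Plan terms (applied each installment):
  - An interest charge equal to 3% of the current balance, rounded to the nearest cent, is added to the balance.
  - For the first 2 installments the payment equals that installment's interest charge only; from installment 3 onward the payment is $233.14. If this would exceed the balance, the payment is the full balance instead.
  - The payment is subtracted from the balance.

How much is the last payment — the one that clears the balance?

# | Opening | Interest | Payment | End bal
1 | $701.85 | $21.06 | $21.06 | $701.85
2 | $701.85 | $21.06 | $21.06 | $701.85
3 | $701.85 | $21.06 | $233.14 | $489.77
4 | $489.77 | $14.69 | $233.14 | $271.32
5 | $271.32 | $8.14 | $233.14 | $46.32
6 | $46.32 | $1.39 | $47.71 | $0.00

$47.71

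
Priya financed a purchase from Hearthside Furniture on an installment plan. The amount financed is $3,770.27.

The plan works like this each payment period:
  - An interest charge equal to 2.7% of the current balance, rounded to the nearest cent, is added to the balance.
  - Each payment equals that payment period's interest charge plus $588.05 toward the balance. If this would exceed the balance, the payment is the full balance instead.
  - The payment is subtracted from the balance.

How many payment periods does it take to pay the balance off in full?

Payment period 1: opening $3,770.27; interest $101.80 → $3,872.07; payment $689.85; balance $3,182.22
Payment period 2: opening $3,182.22; interest $85.92 → $3,268.14; payment $673.97; balance $2,594.17
Payment period 3: opening $2,594.17; interest $70.04 → $2,664.21; payment $658.09; balance $2,006.12
Payment period 4: opening $2,006.12; interest $54.17 → $2,060.29; payment $642.22; balance $1,418.07
Payment period 5: opening $1,418.07; interest $38.29 → $1,456.36; payment $626.34; balance $830.02
Payment period 6: opening $830.02; interest $22.41 → $852.43; payment $610.46; balance $241.97
Payment period 7: opening $241.97; interest $6.53 → $248.50; payment $248.50; balance $0.00
Balance reaches $0.00 in payment period 7.

7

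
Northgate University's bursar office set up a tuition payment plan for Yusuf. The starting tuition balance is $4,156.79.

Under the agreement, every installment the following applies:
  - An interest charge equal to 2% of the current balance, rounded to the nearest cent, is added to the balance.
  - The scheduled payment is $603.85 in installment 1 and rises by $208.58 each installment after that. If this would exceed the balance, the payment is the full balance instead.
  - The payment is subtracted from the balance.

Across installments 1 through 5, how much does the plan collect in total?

Installment 1: opening $4,156.79; interest $83.14 → $4,239.93; payment $603.85; balance $3,636.08
Installment 2: opening $3,636.08; interest $72.72 → $3,708.80; payment $812.43; balance $2,896.37
Installment 3: opening $2,896.37; interest $57.93 → $2,954.30; payment $1,021.01; balance $1,933.29
Installment 4: opening $1,933.29; interest $38.67 → $1,971.96; payment $1,229.59; balance $742.37
Installment 5: opening $742.37; interest $14.85 → $757.22; payment $757.22; balance $0.00
Total paid: $4,424.10

$4,424.10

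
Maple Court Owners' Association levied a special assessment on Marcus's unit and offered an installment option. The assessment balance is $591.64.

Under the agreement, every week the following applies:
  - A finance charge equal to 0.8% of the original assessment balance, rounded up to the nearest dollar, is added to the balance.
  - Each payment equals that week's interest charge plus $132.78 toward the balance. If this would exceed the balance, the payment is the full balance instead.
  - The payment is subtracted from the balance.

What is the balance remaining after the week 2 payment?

$326.08

Week 1: opening $591.64; interest $5.00 → $596.64; payment $137.78; balance $458.86
Week 2: opening $458.86; interest $5.00 → $463.86; payment $137.78; balance $326.08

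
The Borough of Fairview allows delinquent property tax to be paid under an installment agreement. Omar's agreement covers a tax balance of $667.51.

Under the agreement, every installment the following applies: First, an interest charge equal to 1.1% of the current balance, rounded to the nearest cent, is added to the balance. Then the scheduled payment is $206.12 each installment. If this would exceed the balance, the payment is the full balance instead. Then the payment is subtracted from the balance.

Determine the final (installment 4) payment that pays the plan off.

$65.31

Installment 1: opening $667.51; interest $7.34 → $674.85; payment $206.12; balance $468.73
Installment 2: opening $468.73; interest $5.16 → $473.89; payment $206.12; balance $267.77
Installment 3: opening $267.77; interest $2.95 → $270.72; payment $206.12; balance $64.60
Installment 4: opening $64.60; interest $0.71 → $65.31; payment $65.31; balance $0.00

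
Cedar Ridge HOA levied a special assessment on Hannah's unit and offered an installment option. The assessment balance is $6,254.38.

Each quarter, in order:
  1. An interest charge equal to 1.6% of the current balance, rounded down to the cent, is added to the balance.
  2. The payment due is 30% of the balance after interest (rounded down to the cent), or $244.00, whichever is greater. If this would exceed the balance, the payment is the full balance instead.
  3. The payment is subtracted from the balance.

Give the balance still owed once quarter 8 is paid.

Quarter 1: $6,254.38 +$100.07 interest = $6,354.45; pay $1,906.33 → $4,448.12
Quarter 2: $4,448.12 +$71.16 interest = $4,519.28; pay $1,355.78 → $3,163.50
Quarter 3: $3,163.50 +$50.61 interest = $3,214.11; pay $964.23 → $2,249.88
Quarter 4: $2,249.88 +$35.99 interest = $2,285.87; pay $685.76 → $1,600.11
Quarter 5: $1,600.11 +$25.60 interest = $1,625.71; pay $487.71 → $1,138.00
Quarter 6: $1,138.00 +$18.20 interest = $1,156.20; pay $346.86 → $809.34
Quarter 7: $809.34 +$12.94 interest = $822.28; pay $246.68 → $575.60
Quarter 8: $575.60 +$9.20 interest = $584.80; pay $244.00 → $340.80

$340.80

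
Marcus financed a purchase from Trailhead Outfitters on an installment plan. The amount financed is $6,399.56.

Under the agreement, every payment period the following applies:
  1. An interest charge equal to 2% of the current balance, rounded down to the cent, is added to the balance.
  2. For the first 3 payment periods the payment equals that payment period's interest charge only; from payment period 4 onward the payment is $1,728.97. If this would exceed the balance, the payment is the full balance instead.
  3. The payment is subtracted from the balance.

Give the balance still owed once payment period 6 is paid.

$1,499.92

Payment period 1: $6,399.56 +$127.99 interest = $6,527.55; pay $127.99 → $6,399.56
Payment period 2: $6,399.56 +$127.99 interest = $6,527.55; pay $127.99 → $6,399.56
Payment period 3: $6,399.56 +$127.99 interest = $6,527.55; pay $127.99 → $6,399.56
Payment period 4: $6,399.56 +$127.99 interest = $6,527.55; pay $1,728.97 → $4,798.58
Payment period 5: $4,798.58 +$95.97 interest = $4,894.55; pay $1,728.97 → $3,165.58
Payment period 6: $3,165.58 +$63.31 interest = $3,228.89; pay $1,728.97 → $1,499.92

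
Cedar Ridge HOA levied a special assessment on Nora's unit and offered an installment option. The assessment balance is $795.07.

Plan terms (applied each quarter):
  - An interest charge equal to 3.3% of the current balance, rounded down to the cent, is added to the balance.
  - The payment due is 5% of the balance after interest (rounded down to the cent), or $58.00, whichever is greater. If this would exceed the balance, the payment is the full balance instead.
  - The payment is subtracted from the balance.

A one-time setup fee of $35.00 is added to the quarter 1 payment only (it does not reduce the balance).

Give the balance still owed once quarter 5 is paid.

Quarter 1: opening $795.07; interest $26.23 → $821.30; payment $58.00 (+ $35.00 fee); balance $763.30
Quarter 2: opening $763.30; interest $25.18 → $788.48; payment $58.00; balance $730.48
Quarter 3: opening $730.48; interest $24.10 → $754.58; payment $58.00; balance $696.58
Quarter 4: opening $696.58; interest $22.98 → $719.56; payment $58.00; balance $661.56
Quarter 5: opening $661.56; interest $21.83 → $683.39; payment $58.00; balance $625.39

$625.39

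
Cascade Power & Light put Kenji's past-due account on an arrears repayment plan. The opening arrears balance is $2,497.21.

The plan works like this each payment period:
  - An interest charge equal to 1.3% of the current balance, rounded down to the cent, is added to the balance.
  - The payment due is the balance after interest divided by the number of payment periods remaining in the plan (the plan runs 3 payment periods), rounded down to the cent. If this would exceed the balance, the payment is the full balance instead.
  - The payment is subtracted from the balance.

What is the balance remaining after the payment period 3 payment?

Payment period 1: $2,497.21 +$32.46 interest = $2,529.67; pay $843.22 → $1,686.45
Payment period 2: $1,686.45 +$21.92 interest = $1,708.37; pay $854.18 → $854.19
Payment period 3: $854.19 +$11.10 interest = $865.29; pay $865.29 → $0.00

$0.00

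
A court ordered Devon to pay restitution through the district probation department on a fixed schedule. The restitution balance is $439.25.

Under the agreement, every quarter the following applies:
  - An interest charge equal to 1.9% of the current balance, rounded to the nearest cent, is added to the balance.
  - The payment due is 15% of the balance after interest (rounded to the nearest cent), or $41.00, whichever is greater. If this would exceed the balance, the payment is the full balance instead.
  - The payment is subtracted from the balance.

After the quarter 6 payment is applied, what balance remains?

# | Opening | Interest | Payment | End bal
1 | $439.25 | $8.35 | $67.14 | $380.46
2 | $380.46 | $7.23 | $58.15 | $329.54
3 | $329.54 | $6.26 | $50.37 | $285.43
4 | $285.43 | $5.42 | $43.63 | $247.22
5 | $247.22 | $4.70 | $41.00 | $210.92
6 | $210.92 | $4.01 | $41.00 | $173.93

$173.93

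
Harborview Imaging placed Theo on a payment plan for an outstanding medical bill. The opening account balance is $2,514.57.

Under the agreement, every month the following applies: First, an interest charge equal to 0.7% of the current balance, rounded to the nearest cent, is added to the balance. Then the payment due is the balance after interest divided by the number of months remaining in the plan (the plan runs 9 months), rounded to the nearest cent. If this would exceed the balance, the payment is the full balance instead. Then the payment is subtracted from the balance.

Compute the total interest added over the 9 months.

# | Opening | Interest | Payment | End bal
1 | $2,514.57 | $17.60 | $281.35 | $2,250.82
2 | $2,250.82 | $15.76 | $283.32 | $1,983.26
3 | $1,983.26 | $13.88 | $285.31 | $1,711.83
4 | $1,711.83 | $11.98 | $287.30 | $1,436.51
5 | $1,436.51 | $10.06 | $289.31 | $1,157.26
6 | $1,157.26 | $8.10 | $291.34 | $874.02
7 | $874.02 | $6.12 | $293.38 | $586.76
8 | $586.76 | $4.11 | $295.44 | $295.43
9 | $295.43 | $2.07 | $297.50 | $0.00
Total interest: $17.60 + $15.76 + $13.88 + $11.98 + $10.06 + $8.10 + $6.12 + $4.11 + $2.07 = $89.68

$89.68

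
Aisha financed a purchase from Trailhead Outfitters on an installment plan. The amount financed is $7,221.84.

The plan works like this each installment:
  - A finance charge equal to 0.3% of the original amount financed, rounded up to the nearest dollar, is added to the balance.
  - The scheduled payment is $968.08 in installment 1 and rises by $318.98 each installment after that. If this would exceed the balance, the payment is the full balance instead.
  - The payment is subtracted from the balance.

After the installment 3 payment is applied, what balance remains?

Installment 1: opening $7,221.84; interest $22.00 → $7,243.84; payment $968.08; balance $6,275.76
Installment 2: opening $6,275.76; interest $22.00 → $6,297.76; payment $1,287.06; balance $5,010.70
Installment 3: opening $5,010.70; interest $22.00 → $5,032.70; payment $1,606.04; balance $3,426.66

$3,426.66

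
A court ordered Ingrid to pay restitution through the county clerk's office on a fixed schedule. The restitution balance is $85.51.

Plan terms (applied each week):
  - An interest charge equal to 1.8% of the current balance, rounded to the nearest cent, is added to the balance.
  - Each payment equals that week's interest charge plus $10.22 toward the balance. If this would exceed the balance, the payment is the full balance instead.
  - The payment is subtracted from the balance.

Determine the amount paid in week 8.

Week 1: $85.51 +$1.54 interest = $87.05; pay $11.76 → $75.29
Week 2: $75.29 +$1.36 interest = $76.65; pay $11.58 → $65.07
Week 3: $65.07 +$1.17 interest = $66.24; pay $11.39 → $54.85
Week 4: $54.85 +$0.99 interest = $55.84; pay $11.21 → $44.63
Week 5: $44.63 +$0.80 interest = $45.43; pay $11.02 → $34.41
Week 6: $34.41 +$0.62 interest = $35.03; pay $10.84 → $24.19
Week 7: $24.19 +$0.44 interest = $24.63; pay $10.66 → $13.97
Week 8: $13.97 +$0.25 interest = $14.22; pay $10.47 → $3.75

$10.47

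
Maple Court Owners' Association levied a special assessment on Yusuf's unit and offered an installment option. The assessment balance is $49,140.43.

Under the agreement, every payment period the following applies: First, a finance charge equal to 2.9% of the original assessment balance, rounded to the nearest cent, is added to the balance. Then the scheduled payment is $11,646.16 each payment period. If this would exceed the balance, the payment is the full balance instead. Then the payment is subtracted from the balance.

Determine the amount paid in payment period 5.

Payment period 1: opening $49,140.43; interest $1,425.07 → $50,565.50; payment $11,646.16; balance $38,919.34
Payment period 2: opening $38,919.34; interest $1,425.07 → $40,344.41; payment $11,646.16; balance $28,698.25
Payment period 3: opening $28,698.25; interest $1,425.07 → $30,123.32; payment $11,646.16; balance $18,477.16
Payment period 4: opening $18,477.16; interest $1,425.07 → $19,902.23; payment $11,646.16; balance $8,256.07
Payment period 5: opening $8,256.07; interest $1,425.07 → $9,681.14; payment $9,681.14; balance $0.00

$9,681.14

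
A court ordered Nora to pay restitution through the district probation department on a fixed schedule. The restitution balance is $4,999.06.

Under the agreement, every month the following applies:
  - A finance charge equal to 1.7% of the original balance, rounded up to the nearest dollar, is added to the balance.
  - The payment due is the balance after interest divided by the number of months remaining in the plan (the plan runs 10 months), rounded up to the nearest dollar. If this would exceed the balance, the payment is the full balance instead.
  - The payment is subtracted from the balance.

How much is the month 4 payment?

$541.00

# | Opening | Interest | Payment | End bal
1 | $4,999.06 | $85.00 | $509.00 | $4,575.06
2 | $4,575.06 | $85.00 | $518.00 | $4,142.06
3 | $4,142.06 | $85.00 | $529.00 | $3,698.06
4 | $3,698.06 | $85.00 | $541.00 | $3,242.06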